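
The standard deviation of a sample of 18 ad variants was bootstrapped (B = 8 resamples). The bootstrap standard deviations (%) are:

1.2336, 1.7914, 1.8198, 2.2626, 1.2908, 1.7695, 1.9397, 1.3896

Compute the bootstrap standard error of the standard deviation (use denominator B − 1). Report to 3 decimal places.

Bootstrap SE is the standard deviation of the 8 replicate standard deviations.
Mean of replicates: (1.2336 + 1.7914 + 1.8198 + 2.2626 + 1.2908 + 1.7695 + 1.9397 + 1.3896) / 8 = 13.49700 / 8 = 1.68712
Sum of squared deviations: (−0.45352)² + (+0.10428)² + (+0.13268)² + (+0.57547)² + (−0.39633)² + (+0.08238)² + (+0.25257)² + (−0.29753)² = 0.88151
Variance = 0.88151 / 7 = 0.12593
SE* = √0.12593

SE* = 0.355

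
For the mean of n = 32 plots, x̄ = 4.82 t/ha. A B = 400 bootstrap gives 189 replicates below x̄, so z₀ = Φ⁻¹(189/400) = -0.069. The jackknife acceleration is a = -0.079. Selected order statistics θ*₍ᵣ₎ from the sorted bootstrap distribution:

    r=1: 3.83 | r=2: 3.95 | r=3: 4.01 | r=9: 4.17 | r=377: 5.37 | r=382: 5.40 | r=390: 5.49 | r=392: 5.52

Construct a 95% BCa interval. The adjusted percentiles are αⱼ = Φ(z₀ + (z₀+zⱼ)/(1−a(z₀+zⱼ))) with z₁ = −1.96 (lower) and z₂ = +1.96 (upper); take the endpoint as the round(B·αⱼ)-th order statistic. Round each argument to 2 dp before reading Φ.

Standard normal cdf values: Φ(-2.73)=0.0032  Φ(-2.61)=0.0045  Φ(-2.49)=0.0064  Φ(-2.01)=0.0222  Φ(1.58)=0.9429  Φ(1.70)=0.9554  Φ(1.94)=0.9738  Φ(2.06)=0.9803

Lower: z₀ + z₁ = -0.069 + (-1.960) = -2.029; 1 − a(z₀+z₁) = 1 − (-0.079)(-2.029) = 0.8397; argument = -0.069 + (-2.029)/0.8397 = -2.4853 → -2.49.
α₁ = Φ(-2.49) = 0.0064; rank = round(400 × 0.0064) = 3; θ*₍3₎ = 4.01.
Upper: z₀ + z₂ = 1.891; 1 − a(z₀+z₂) = 1.1494; argument = 1.5762 → 1.58; α₂ = 0.9429; rank = 377; θ*₍377₎ = 5.37.

(4.01, 5.37)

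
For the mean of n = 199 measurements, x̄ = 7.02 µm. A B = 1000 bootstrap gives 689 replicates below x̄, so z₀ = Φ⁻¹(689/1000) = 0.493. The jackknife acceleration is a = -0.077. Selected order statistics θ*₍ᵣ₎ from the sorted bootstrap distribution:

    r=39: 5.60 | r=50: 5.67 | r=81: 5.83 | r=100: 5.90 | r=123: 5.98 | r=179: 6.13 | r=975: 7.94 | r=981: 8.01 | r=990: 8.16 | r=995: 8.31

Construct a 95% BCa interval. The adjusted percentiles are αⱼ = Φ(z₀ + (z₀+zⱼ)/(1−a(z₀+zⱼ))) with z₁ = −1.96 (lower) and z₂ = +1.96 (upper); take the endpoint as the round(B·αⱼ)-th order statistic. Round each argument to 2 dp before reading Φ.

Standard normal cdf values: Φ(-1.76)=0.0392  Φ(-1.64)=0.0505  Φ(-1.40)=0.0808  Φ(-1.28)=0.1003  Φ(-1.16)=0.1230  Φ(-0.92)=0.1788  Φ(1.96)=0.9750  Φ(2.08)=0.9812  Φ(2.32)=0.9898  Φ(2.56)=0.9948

Lower: z₀ + z₁ = 0.493 + (-1.960) = -1.467; 1 − a(z₀+z₁) = 1 − (-0.077)(-1.467) = 0.8870; argument = 0.493 + (-1.467)/0.8870 = -1.1608 → -1.16.
α₁ = Φ(-1.16) = 0.1230; rank = round(1000 × 0.1230) = 123; θ*₍123₎ = 5.98.
Upper: z₀ + z₂ = 2.453; 1 − a(z₀+z₂) = 1.1889; argument = 2.5563 → 2.56; α₂ = 0.9948; rank = 995; θ*₍995₎ = 8.31.

(5.98, 8.31)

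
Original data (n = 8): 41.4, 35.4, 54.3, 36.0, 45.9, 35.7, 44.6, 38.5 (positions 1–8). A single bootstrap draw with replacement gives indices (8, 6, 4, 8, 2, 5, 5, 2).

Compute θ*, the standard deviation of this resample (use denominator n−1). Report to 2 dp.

θ* = 4.50

Resample values: 38.5, 35.7, 36.0, 38.5, 35.4, 45.9, 45.9, 35.4.
Mean = 38.9125; sum of squared deviations = 141.4687
s² = 141.4687 / 7 = 20.2098
s = √20.2098 = 4.50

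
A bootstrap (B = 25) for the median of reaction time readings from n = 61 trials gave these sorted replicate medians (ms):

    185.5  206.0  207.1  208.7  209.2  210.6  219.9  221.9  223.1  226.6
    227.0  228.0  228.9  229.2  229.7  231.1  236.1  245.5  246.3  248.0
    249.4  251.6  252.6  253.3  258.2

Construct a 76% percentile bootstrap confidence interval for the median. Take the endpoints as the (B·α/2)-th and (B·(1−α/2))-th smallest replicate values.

(207.1, 251.6)

α = 0.24; lower rank = 25 × 0.120 = 3; upper rank = 25 × 0.880 = 22.
The 3rd smallest replicate is 207.1; the 22nd is 251.6.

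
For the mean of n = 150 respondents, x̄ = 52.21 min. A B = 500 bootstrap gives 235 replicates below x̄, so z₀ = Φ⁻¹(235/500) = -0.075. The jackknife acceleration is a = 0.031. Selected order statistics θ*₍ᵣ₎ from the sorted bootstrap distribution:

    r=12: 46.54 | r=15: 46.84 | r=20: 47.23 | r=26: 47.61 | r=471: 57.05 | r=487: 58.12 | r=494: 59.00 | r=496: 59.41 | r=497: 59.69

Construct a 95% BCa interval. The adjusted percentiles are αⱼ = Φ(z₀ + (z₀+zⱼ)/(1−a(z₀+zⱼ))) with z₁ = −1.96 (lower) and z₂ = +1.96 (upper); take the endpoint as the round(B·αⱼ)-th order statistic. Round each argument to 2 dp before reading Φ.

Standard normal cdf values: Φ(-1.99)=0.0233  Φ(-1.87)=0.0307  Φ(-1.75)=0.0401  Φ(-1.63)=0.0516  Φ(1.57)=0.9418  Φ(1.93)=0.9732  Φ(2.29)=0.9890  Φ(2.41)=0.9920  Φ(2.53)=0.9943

Lower: z₀ + z₁ = -0.075 + (-1.960) = -2.035; 1 − a(z₀+z₁) = 1 − (0.031)(-2.035) = 1.0631; argument = -0.075 + (-2.035)/1.0631 = -1.9892 → -1.99.
α₁ = Φ(-1.99) = 0.0233; rank = round(500 × 0.0233) = 12; θ*₍12₎ = 46.54.
Upper: z₀ + z₂ = 1.885; 1 − a(z₀+z₂) = 0.9416; argument = 1.9270 → 1.93; α₂ = 0.9732; rank = 487; θ*₍487₎ = 58.12.

(46.54, 58.12)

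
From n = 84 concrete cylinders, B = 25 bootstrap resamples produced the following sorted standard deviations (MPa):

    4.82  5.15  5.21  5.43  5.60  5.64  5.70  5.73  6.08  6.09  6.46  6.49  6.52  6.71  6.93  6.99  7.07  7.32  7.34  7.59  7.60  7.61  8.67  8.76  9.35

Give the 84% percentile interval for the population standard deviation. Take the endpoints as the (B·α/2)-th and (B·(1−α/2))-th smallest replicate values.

(5.15, 8.67)

α = 0.16; lower rank = 25 × 0.080 = 2; upper rank = 25 × 0.920 = 23.
The 2nd smallest replicate is 5.15; the 23rd is 8.67.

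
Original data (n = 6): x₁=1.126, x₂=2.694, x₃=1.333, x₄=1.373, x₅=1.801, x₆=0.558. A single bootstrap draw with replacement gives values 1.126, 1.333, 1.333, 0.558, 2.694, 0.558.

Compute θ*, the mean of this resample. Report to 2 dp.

θ* = 1.27

Mean = (1.126 + 1.333 + 1.333 + 0.558 + 2.694 + 0.558) / 6 = 7.6020 / 6 = 1.27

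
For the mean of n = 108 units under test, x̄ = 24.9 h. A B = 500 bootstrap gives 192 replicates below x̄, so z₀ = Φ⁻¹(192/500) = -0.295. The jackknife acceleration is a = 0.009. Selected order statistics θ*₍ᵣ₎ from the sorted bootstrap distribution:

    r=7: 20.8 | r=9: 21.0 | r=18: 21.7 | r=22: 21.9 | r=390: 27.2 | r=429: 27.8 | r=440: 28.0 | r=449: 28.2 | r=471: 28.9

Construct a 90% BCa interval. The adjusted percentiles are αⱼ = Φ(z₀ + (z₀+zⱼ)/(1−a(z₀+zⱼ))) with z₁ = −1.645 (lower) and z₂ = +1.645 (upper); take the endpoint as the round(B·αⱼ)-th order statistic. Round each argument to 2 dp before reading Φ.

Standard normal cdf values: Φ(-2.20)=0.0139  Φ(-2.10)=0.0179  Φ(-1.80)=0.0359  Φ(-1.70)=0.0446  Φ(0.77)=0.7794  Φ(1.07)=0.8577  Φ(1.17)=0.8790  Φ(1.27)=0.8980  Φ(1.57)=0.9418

(20.8, 27.8)

Lower: z₀ + z₁ = -0.295 + (-1.645) = -1.940; 1 − a(z₀+z₁) = 1 − (0.009)(-1.940) = 1.0175; argument = -0.295 + (-1.940)/1.0175 = -2.2017 → -2.20.
α₁ = Φ(-2.20) = 0.0139; rank = round(500 × 0.0139) = 7; θ*₍7₎ = 20.8.
Upper: z₀ + z₂ = 1.350; 1 − a(z₀+z₂) = 0.9879; argument = 1.0716 → 1.07; α₂ = 0.8577; rank = 429; θ*₍429₎ = 27.8.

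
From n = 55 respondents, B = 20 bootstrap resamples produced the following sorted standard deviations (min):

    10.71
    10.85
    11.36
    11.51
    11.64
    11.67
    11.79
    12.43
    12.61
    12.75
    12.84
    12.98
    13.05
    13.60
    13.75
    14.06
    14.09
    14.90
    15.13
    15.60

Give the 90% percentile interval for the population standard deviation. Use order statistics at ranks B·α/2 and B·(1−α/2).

(10.71, 15.13)

α = 0.10; lower rank = 20 × 0.050 = 1; upper rank = 20 × 0.950 = 19.
The 1st smallest replicate is 10.71; the 19th is 15.13.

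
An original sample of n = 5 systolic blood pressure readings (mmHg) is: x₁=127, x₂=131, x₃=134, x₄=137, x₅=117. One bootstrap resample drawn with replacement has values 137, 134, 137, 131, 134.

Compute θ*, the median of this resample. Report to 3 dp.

Sorted: 131, 134, 134, 137, 137
Median = middle value = 134.000

θ* = 134.000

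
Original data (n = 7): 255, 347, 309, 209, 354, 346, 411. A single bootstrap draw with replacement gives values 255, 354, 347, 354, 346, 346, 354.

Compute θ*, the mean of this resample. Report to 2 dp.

θ* = 336.57

Mean = (255 + 354 + 347 + 354 + 346 + 346 + 354) / 7 = 2356.0 / 7 = 336.57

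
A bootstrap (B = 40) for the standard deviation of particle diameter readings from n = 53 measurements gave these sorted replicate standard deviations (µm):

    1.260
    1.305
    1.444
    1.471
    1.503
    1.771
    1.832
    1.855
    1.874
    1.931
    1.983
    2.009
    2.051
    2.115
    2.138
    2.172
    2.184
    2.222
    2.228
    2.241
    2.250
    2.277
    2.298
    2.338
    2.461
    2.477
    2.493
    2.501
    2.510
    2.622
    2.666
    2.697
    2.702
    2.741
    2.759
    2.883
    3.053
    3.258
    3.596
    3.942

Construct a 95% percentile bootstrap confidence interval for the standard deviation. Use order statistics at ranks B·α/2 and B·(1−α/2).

α = 0.05; lower rank = 40 × 0.025 = 1; upper rank = 40 × 0.975 = 39.
The 1st smallest replicate is 1.260; the 39th is 3.596.

(1.260, 3.596)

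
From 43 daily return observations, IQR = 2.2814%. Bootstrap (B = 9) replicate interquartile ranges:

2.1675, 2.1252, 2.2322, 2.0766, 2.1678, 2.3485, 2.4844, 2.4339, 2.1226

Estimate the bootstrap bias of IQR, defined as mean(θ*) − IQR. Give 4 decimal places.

bias = −0.0415

mean(θ*) = (2.1675 + 2.1252 + 2.2322 + 2.0766 + 2.1678 + 2.3485 + 2.4844 + 2.4339 + 2.1226) / 9 = 2.23986
bias = 2.23986 − 2.2814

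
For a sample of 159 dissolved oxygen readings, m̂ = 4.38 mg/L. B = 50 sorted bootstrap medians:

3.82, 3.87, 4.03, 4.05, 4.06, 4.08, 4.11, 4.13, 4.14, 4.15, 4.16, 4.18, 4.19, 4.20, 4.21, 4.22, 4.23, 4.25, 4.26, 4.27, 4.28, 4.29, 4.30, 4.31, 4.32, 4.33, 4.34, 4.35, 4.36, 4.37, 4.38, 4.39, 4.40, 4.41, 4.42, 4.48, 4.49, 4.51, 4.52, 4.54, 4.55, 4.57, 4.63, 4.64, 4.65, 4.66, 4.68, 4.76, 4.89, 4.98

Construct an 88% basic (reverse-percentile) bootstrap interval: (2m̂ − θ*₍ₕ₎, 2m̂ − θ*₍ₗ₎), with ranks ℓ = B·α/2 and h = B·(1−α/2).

Percentile endpoints at ranks 3 and 47: θ*₍3₎ = 4.03, θ*₍47₎ = 4.68.
Basic interval reflects these around m̂:
  lower = 2 × 4.38 − 4.68 = 4.08
  upper = 2 × 4.38 − 4.03 = 4.73

(4.08, 4.73)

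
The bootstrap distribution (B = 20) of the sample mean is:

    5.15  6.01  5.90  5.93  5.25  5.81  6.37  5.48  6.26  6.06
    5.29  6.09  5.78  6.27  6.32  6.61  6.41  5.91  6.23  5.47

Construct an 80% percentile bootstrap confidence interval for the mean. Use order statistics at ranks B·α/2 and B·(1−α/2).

(5.25, 6.37)

Sorted replicates: 5.15, 5.25, 5.29, 5.47, 5.48, 5.78, 5.81, 5.90, 5.91, 5.93, 6.01, 6.06, 6.09, 6.23, 6.26, 6.27, 6.32, 6.37, 6.41, 6.61
α = 0.20; lower rank = 20 × 0.100 = 2; upper rank = 20 × 0.900 = 18.
The 2nd smallest replicate is 5.25; the 18th is 6.37.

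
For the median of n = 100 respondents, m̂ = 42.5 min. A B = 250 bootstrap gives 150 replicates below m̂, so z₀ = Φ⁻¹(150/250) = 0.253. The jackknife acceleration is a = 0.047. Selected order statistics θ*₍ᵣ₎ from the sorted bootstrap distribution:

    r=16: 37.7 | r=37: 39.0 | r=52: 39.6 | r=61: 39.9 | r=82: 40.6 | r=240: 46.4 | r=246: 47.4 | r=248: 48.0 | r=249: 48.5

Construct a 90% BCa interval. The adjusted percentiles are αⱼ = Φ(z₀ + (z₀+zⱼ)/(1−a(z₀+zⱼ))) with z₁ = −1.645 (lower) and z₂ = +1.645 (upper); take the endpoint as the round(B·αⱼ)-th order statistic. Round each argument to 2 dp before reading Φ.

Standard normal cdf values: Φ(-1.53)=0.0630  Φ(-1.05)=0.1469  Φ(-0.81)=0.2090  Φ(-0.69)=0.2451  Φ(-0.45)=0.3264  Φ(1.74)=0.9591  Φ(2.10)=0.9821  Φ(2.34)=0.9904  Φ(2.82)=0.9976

Lower: z₀ + z₁ = 0.253 + (-1.645) = -1.392; 1 − a(z₀+z₁) = 1 − (0.047)(-1.392) = 1.0654; argument = 0.253 + (-1.392)/1.0654 = -1.0535 → -1.05.
α₁ = Φ(-1.05) = 0.1469; rank = round(250 × 0.1469) = 37; θ*₍37₎ = 39.0.
Upper: z₀ + z₂ = 1.898; 1 − a(z₀+z₂) = 0.9108; argument = 2.3369 → 2.34; α₂ = 0.9904; rank = 248; θ*₍248₎ = 48.0.

(39.0, 48.0)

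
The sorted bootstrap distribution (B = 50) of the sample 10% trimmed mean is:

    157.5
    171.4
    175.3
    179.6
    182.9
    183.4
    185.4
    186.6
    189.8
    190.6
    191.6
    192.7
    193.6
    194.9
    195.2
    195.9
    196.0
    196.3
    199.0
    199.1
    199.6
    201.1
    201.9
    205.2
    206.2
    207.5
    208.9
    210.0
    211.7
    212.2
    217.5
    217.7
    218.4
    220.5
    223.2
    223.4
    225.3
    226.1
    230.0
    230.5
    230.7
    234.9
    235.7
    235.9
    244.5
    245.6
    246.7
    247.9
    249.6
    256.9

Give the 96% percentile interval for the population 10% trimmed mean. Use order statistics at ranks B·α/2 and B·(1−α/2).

α = 0.04; lower rank = 50 × 0.020 = 1; upper rank = 50 × 0.980 = 49.
The 1st smallest replicate is 157.5; the 49th is 249.6.

(157.5, 249.6)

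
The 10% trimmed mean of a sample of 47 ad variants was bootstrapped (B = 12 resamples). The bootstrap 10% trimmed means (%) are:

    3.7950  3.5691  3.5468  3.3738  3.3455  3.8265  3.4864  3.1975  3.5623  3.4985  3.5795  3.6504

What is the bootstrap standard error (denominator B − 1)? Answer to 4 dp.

Bootstrap SE is the standard deviation of the 12 replicate 10% trimmed means.
Mean of replicates: (3.7950 + 3.5691 + 3.5468 + 3.3738 + 3.3455 + 3.8265 + 3.4864 + 3.1975 + 3.5623 + 3.4985 + 3.5795 + 3.6504) / 12 = 42.43130 / 12 = 3.53594
Sum of squared deviations: (+0.25906)² + (+0.03316)² + (+0.01086)² + (−0.16214)² + (−0.19044)² + (+0.29056)² + (−0.04954)² + (−0.33844)² + (+0.02636)² + (−0.03744)² + (+0.04356)² + (+0.11446)² = 0.34940
Variance = 0.34940 / 11 = 0.03176
SE* = √0.03176

SE* = 0.1782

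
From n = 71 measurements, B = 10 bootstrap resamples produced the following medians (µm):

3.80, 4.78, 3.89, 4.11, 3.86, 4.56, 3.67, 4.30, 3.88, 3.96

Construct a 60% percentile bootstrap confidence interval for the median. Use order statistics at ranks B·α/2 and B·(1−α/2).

(3.80, 4.30)

Sorted replicates: 3.67, 3.80, 3.86, 3.88, 3.89, 3.96, 4.11, 4.30, 4.56, 4.78
α = 0.40; lower rank = 10 × 0.200 = 2; upper rank = 10 × 0.800 = 8.
The 2nd smallest replicate is 3.80; the 8th is 4.30.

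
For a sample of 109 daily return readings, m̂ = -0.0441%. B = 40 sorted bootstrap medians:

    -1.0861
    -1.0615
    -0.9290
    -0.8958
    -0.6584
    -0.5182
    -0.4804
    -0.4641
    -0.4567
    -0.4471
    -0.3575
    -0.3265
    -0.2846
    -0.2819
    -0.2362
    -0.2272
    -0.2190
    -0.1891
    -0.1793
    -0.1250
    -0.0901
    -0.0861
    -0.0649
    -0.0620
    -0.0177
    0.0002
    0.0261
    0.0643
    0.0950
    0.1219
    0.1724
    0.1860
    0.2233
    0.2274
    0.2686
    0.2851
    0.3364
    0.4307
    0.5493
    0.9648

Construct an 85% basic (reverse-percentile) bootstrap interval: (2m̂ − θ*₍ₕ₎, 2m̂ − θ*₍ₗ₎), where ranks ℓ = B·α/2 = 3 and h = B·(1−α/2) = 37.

Percentile endpoints at ranks 3 and 37: θ*₍3₎ = -0.9290, θ*₍37₎ = 0.3364.
Basic interval reflects these around m̂:
  lower = 2 × -0.0441 − 0.3364 = -0.4246
  upper = 2 × -0.0441 − -0.9290 = 0.8408

(-0.4246, 0.8408)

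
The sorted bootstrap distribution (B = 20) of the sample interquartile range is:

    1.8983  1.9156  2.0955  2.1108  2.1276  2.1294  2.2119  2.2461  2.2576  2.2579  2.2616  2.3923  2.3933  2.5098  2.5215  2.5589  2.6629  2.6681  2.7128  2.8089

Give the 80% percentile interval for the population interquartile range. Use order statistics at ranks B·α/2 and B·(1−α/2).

(1.9156, 2.6681)

α = 0.20; lower rank = 20 × 0.100 = 2; upper rank = 20 × 0.900 = 18.
The 2nd smallest replicate is 1.9156; the 18th is 2.6681.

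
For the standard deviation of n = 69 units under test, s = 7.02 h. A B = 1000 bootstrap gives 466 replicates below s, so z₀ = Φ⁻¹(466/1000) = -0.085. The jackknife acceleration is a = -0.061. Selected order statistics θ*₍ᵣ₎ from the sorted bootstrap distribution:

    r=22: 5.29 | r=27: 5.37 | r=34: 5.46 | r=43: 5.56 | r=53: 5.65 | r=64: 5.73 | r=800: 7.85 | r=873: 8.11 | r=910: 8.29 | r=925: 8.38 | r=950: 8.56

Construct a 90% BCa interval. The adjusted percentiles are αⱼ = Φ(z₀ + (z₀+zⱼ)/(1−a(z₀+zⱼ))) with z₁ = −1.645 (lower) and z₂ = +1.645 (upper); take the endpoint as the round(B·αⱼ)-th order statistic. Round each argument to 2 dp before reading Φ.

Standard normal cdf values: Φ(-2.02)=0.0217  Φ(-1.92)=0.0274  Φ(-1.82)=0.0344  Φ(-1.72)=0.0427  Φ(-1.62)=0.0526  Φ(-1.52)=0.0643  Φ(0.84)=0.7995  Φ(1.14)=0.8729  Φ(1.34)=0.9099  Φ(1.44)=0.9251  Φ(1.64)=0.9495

(5.29, 8.29)

Lower: z₀ + z₁ = -0.085 + (-1.645) = -1.730; 1 − a(z₀+z₁) = 1 − (-0.061)(-1.730) = 0.8945; argument = -0.085 + (-1.730)/0.8945 = -2.0191 → -2.02.
α₁ = Φ(-2.02) = 0.0217; rank = round(1000 × 0.0217) = 22; θ*₍22₎ = 5.29.
Upper: z₀ + z₂ = 1.560; 1 − a(z₀+z₂) = 1.0952; argument = 1.3394 → 1.34; α₂ = 0.9099; rank = 910; θ*₍910₎ = 8.29.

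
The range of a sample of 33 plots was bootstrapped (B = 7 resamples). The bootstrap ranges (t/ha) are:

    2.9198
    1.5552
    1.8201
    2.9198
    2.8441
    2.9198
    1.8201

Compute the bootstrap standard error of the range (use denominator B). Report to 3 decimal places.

SE* = 0.585

Bootstrap SE is the standard deviation of the 7 replicate ranges.
Mean of replicates: (2.9198 + 1.5552 + 1.8201 + 2.9198 + 2.8441 + 2.9198 + 1.8201) / 7 = 16.79890 / 7 = 2.39984
Sum of squared deviations: (+0.51996)² + (−0.84464)² + (−0.57974)² + (+0.51996)² + (+0.44426)² + (+0.51996)² + (−0.57974)² = 2.39406
Variance = 2.39406 / 7 = 0.34201
SE* = √0.34201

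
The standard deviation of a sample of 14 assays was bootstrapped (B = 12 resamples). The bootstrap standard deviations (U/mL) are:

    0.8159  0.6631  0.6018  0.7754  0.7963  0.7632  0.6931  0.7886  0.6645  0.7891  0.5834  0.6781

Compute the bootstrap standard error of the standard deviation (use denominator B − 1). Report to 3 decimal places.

SE* = 0.080

Bootstrap SE is the standard deviation of the 12 replicate standard deviations.
Mean of replicates: (0.8159 + 0.6631 + 0.6018 + 0.7754 + 0.7963 + 0.7632 + 0.6931 + 0.7886 + 0.6645 + 0.7891 + 0.5834 + 0.6781) / 12 = 8.61250 / 12 = 0.71771
Sum of squared deviations: (+0.09819)² + (−0.05461)² + (−0.11591)² + (+0.05769)² + (+0.07859)² + (+0.04549)² + (−0.02461)² + (+0.07089)² + (−0.05321)² + (+0.07139)² + (−0.13431)² + (−0.03961)² = 0.07080
Variance = 0.07080 / 11 = 0.00644
SE* = √0.00644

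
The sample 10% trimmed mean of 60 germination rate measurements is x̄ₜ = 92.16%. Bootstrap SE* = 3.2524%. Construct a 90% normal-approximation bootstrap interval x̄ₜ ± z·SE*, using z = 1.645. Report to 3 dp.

Margin = 1.645 × 3.2524 = 5.3502
Interval: 92.16 ± 5.3502

(86.810, 97.510)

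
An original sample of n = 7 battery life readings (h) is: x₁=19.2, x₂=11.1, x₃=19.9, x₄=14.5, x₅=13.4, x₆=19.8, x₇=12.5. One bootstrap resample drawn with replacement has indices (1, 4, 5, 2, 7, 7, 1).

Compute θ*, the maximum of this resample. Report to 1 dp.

Resample values: 19.2, 14.5, 13.4, 11.1, 12.5, 12.5, 19.2.
Maximum = 19.2

θ* = 19.2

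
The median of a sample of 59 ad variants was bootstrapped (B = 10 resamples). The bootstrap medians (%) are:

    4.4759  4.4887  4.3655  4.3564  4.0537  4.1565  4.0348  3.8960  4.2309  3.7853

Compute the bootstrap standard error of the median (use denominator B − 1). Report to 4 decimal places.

SE* = 0.2415

Bootstrap SE is the standard deviation of the 10 replicate medians.
Mean of replicates: (4.4759 + 4.4887 + 4.3655 + 4.3564 + 4.0537 + 4.1565 + 4.0348 + 3.8960 + 4.2309 + 3.7853) / 10 = 41.84370 / 10 = 4.18437
Sum of squared deviations: (+0.29153)² + (+0.30433)² + (+0.18113)² + (+0.17203)² + (−0.13067)² + (−0.02787)² + (−0.14957)² + (−0.28837)² + (+0.04653)² + (−0.39907)² = 0.52481
Variance = 0.52481 / 9 = 0.05831
SE* = √0.05831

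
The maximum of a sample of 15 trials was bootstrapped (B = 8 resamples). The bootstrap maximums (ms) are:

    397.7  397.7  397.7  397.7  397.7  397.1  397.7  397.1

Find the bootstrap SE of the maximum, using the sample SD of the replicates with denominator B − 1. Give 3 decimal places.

SE* = 0.278

Bootstrap SE is the standard deviation of the 8 replicate maximums.
Mean of replicates: (397.7 + 397.7 + 397.7 + 397.7 + 397.7 + 397.1 + 397.7 + 397.1) / 8 = 3180.4000 / 8 = 397.5500
Sum of squared deviations: (+0.1500)² + (+0.1500)² + (+0.1500)² + (+0.1500)² + (+0.1500)² + (−0.4500)² + (+0.1500)² + (−0.4500)² = 0.5400
Variance = 0.5400 / 7 = 0.0771
SE* = √0.0771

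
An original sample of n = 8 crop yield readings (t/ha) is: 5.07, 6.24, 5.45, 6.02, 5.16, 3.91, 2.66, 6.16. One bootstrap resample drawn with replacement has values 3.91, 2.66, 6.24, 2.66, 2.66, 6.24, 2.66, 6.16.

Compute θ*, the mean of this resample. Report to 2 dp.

Mean = (3.91 + 2.66 + 6.24 + 2.66 + 2.66 + 6.24 + 2.66 + 6.16) / 8 = 33.190 / 8 = 4.15

θ* = 4.15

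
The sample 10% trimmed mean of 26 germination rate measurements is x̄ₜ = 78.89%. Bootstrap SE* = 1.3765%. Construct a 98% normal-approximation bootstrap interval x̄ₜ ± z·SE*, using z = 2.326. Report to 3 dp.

Margin = 2.326 × 1.3765 = 3.2017
Interval: 78.89 ± 3.2017

(75.688, 82.092)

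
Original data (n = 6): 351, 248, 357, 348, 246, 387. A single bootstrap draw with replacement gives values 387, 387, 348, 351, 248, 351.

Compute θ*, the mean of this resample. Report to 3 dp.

Mean = (387 + 387 + 348 + 351 + 248 + 351) / 6 = 2072.0 / 6 = 345.333

θ* = 345.333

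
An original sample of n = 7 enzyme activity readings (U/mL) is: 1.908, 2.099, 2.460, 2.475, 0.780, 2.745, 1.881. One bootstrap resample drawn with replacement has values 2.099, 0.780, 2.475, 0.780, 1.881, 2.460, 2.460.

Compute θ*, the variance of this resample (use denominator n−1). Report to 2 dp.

Mean = 1.8479; sum of squared deviations = 3.4876
s² = 3.4876 / 6 = 0.5813

θ* = 0.58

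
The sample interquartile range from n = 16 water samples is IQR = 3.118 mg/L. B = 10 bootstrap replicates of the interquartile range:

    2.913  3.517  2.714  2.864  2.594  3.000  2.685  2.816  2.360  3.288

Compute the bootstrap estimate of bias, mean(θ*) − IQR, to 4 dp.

mean(θ*) = (2.913 + 3.517 + 2.714 + 2.864 + 2.594 + 3.000 + 2.685 + 2.816 + 2.360 + 3.288) / 10 = 2.87510
bias = 2.87510 − 3.118

bias = −0.2429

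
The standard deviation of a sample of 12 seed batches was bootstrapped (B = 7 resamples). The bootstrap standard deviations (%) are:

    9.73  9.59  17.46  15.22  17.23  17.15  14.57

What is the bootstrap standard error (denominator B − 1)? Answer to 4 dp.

SE* = 3.4297

Bootstrap SE is the standard deviation of the 7 replicate standard deviations.
Mean of replicates: (9.73 + 9.59 + 17.46 + 15.22 + 17.23 + 17.15 + 14.57) / 7 = 100.95000 / 7 = 14.42143
Sum of squared deviations: (−4.69143)² + (−4.83143)² + (+3.03857)² + (+0.79857)² + (+2.80857)² + (+2.72857)² + (+0.14857)² = 70.57809
Variance = 70.57809 / 6 = 11.76301
SE* = √11.76301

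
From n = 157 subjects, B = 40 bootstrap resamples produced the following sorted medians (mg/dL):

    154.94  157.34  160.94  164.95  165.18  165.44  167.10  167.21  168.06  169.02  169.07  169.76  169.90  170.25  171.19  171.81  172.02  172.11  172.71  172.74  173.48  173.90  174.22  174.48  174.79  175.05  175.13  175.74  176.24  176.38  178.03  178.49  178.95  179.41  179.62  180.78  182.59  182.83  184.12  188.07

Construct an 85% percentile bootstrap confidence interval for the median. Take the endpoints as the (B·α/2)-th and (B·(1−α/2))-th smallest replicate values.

(160.94, 182.59)

α = 0.15; lower rank = 40 × 0.075 = 3; upper rank = 40 × 0.925 = 37.
The 3rd smallest replicate is 160.94; the 37th is 182.59.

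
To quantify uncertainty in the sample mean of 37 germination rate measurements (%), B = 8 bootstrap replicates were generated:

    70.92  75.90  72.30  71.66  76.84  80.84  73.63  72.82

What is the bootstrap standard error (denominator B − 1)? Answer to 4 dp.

Bootstrap SE is the standard deviation of the 8 replicate means.
Mean of replicates: (70.92 + 75.90 + 72.30 + 71.66 + 76.84 + 80.84 + 73.63 + 72.82) / 8 = 594.91000 / 8 = 74.36375
Sum of squared deviations: (−3.44375)² + (+1.53625)² + (−2.06375)² + (−2.70375)² + (+2.47625)² + (+6.47625)² + (−0.73375)² + (−1.54375)² = 76.78399
Variance = 76.78399 / 7 = 10.96914
SE* = √10.96914

SE* = 3.3120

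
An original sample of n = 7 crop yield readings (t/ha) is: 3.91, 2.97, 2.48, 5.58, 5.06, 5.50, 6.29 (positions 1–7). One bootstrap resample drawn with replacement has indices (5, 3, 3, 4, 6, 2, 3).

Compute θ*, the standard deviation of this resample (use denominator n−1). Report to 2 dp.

θ* = 1.50

Resample values: 5.06, 2.48, 2.48, 5.58, 5.50, 2.97, 2.48.
Mean = 3.7929; sum of squared deviations = 13.5617
s² = 13.5617 / 6 = 2.2603
s = √2.2603 = 1.50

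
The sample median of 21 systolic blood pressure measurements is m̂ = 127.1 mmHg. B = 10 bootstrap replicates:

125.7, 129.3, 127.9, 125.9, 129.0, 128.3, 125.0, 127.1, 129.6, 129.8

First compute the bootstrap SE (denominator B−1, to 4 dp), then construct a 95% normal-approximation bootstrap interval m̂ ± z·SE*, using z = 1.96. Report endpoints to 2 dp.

Mean of replicates = 127.7600; sum of squared deviations = 27.5240; SE* = √(27.5240/9) = 1.7488
Margin = 1.96 × 1.7488 = 3.428
Interval: 127.1 ± 3.428

(123.67, 130.53)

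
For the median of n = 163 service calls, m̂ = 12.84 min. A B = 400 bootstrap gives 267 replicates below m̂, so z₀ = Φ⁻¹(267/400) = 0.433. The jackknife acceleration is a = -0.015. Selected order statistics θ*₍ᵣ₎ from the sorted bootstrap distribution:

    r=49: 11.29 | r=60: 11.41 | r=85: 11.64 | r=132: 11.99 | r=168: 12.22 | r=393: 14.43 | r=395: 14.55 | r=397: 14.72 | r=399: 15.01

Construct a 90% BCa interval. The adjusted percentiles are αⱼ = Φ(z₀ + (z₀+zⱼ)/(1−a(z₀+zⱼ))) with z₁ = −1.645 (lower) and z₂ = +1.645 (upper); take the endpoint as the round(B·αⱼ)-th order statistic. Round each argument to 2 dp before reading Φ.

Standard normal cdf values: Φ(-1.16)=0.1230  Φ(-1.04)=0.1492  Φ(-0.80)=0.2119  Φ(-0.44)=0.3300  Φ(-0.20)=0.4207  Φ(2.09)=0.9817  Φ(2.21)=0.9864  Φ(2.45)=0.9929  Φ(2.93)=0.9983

Lower: z₀ + z₁ = 0.433 + (-1.645) = -1.212; 1 − a(z₀+z₁) = 1 − (-0.015)(-1.212) = 0.9818; argument = 0.433 + (-1.212)/0.9818 = -0.8014 → -0.80.
α₁ = Φ(-0.80) = 0.2119; rank = round(400 × 0.2119) = 85; θ*₍85₎ = 11.64.
Upper: z₀ + z₂ = 2.078; 1 − a(z₀+z₂) = 1.0312; argument = 2.4482 → 2.45; α₂ = 0.9929; rank = 397; θ*₍397₎ = 14.72.

(11.64, 14.72)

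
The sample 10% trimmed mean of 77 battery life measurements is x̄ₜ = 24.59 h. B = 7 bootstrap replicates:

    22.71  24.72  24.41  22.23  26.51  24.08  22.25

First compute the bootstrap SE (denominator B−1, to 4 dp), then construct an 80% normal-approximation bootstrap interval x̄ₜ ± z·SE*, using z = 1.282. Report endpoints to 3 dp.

(22.585, 26.595)

Mean of replicates = 23.8443; sum of squared deviations = 14.6828; SE* = √(14.6828/6) = 1.5643
Margin = 1.282 × 1.5643 = 2.0054
Interval: 24.59 ± 2.0054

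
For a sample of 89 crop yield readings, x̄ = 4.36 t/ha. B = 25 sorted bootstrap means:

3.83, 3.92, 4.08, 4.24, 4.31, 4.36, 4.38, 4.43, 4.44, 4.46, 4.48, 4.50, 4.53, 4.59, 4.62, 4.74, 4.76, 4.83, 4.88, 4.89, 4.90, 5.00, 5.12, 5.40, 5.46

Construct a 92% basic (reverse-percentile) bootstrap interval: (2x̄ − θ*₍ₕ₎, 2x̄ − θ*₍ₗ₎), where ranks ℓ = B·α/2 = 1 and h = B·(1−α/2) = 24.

(3.32, 4.89)

Percentile endpoints at ranks 1 and 24: θ*₍1₎ = 3.83, θ*₍24₎ = 5.40.
Basic interval reflects these around x̄:
  lower = 2 × 4.36 − 5.40 = 3.32
  upper = 2 × 4.36 − 3.83 = 4.89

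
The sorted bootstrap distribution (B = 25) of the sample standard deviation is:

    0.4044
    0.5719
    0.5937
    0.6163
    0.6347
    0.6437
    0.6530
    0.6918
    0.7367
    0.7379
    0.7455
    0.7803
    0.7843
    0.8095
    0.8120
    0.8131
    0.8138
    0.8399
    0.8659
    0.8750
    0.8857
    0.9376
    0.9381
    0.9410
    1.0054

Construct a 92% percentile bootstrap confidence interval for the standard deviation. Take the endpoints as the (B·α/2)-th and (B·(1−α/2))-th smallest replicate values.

α = 0.08; lower rank = 25 × 0.040 = 1; upper rank = 25 × 0.960 = 24.
The 1st smallest replicate is 0.4044; the 24th is 0.9410.

(0.4044, 0.9410)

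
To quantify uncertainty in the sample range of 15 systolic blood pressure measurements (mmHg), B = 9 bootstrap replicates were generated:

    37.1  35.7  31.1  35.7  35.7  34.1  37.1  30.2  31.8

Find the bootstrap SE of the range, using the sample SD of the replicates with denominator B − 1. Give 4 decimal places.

Bootstrap SE is the standard deviation of the 9 replicate ranges.
Mean of replicates: (37.1 + 35.7 + 31.1 + 35.7 + 35.7 + 34.1 + 37.1 + 30.2 + 31.8) / 9 = 308.50000 / 9 = 34.27778
Sum of squared deviations: (+2.82222)² + (+1.42222)² + (−3.17778)² + (+1.42222)² + (+1.42222)² + (−0.17778)² + (+2.82222)² + (−4.07778)² + (−2.47778)² = 54.89556
Variance = 54.89556 / 8 = 6.86194
SE* = √6.86194

SE* = 2.6195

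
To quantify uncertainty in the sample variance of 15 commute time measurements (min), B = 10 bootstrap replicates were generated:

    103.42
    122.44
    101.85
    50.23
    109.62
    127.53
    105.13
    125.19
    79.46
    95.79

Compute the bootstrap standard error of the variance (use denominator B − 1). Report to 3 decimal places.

Bootstrap SE is the standard deviation of the 10 replicate variances.
Mean of replicates: (103.42 + 122.44 + 101.85 + 50.23 + 109.62 + 127.53 + 105.13 + 125.19 + 79.46 + 95.79) / 10 = 1020.6600 / 10 = 102.0660
Sum of squared deviations: (+1.3540)² + (+20.3740)² + (−0.2160)² + (−51.8360)² + (+7.5540)² + (+25.4640)² + (+3.0640)² + (+23.1240)² + (−22.6060)² + (−6.2760)² = 4903.9558
Variance = 4903.9558 / 9 = 544.8840
SE* = √544.8840

SE* = 23.343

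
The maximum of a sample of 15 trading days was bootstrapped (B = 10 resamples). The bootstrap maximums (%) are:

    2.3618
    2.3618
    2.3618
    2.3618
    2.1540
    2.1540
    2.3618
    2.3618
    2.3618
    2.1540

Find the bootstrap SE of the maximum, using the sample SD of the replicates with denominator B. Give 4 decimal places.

SE* = 0.0952

Bootstrap SE is the standard deviation of the 10 replicate maximums.
Mean of replicates: (2.3618 + 2.3618 + 2.3618 + 2.3618 + 2.1540 + 2.1540 + 2.3618 + 2.3618 + 2.3618 + 2.1540) / 10 = 22.99460 / 10 = 2.29946
Sum of squared deviations: (+0.06234)² + (+0.06234)² + (+0.06234)² + (+0.06234)² + (−0.14546)² + (−0.14546)² + (+0.06234)² + (+0.06234)² + (+0.06234)² + (−0.14546)² = 0.09068
Variance = 0.09068 / 10 = 0.00907
SE* = √0.00907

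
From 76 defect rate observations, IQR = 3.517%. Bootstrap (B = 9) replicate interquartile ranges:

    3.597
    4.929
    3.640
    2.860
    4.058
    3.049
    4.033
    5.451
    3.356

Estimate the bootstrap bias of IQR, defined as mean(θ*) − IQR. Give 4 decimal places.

bias = +0.3689

mean(θ*) = (3.597 + 4.929 + 3.640 + 2.860 + 4.058 + 3.049 + 4.033 + 5.451 + 3.356) / 9 = 3.88589
bias = 3.88589 − 3.517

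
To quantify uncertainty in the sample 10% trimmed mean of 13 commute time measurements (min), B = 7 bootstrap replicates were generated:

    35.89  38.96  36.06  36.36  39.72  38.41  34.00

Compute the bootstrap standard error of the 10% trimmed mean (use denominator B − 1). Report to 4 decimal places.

Bootstrap SE is the standard deviation of the 7 replicate 10% trimmed means.
Mean of replicates: (35.89 + 38.96 + 36.06 + 36.36 + 39.72 + 38.41 + 34.00) / 7 = 259.40000 / 7 = 37.05714
Sum of squared deviations: (−1.16714)² + (+1.90286)² + (−0.99714)² + (−0.69714)² + (+2.66286)² + (+1.35286)² + (−3.05714)² = 24.73054
Variance = 24.73054 / 6 = 4.12176
SE* = √4.12176

SE* = 2.0302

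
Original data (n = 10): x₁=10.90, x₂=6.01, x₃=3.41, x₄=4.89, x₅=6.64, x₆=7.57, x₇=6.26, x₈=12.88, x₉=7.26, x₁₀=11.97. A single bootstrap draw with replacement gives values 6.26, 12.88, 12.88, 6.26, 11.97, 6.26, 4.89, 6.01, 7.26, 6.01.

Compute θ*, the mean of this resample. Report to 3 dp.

Mean = (6.26 + 12.88 + 12.88 + 6.26 + 11.97 + 6.26 + 4.89 + 6.01 + 7.26 + 6.01) / 10 = 80.680 / 10 = 8.068

θ* = 8.068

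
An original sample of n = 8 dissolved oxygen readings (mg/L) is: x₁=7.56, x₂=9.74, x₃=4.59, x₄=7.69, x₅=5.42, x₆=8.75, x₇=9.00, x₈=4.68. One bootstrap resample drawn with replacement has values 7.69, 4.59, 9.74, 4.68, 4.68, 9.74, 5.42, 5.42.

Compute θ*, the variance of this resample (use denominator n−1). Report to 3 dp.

Mean = 6.4950; sum of squared deviations = 35.0168
s² = 35.0168 / 7 = 5.0024

θ* = 5.002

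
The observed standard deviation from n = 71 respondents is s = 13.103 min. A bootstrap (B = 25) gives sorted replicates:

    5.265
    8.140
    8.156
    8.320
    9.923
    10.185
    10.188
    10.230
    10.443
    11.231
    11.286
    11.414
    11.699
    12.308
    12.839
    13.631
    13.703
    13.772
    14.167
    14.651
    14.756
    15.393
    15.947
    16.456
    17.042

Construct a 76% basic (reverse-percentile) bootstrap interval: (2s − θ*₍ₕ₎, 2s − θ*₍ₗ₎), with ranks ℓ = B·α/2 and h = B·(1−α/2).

(10.813, 18.050)

Percentile endpoints at ranks 3 and 22: θ*₍3₎ = 8.156, θ*₍22₎ = 15.393.
Basic interval reflects these around s:
  lower = 2 × 13.103 − 15.393 = 10.813
  upper = 2 × 13.103 − 8.156 = 18.050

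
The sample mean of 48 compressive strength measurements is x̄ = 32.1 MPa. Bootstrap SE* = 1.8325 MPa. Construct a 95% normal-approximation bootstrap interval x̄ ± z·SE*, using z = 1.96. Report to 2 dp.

(28.51, 35.69)

Margin = 1.96 × 1.8325 = 3.592
Interval: 32.1 ± 3.592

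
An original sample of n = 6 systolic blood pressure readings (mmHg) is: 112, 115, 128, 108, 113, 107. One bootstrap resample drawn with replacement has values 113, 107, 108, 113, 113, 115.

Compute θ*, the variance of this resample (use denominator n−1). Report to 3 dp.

θ* = 10.300

Mean = 111.5000; sum of squared deviations = 51.5000
s² = 51.5000 / 5 = 10.3000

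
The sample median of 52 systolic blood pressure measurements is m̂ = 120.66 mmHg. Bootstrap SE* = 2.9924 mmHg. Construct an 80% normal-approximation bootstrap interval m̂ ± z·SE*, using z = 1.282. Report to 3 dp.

(116.824, 124.496)

Margin = 1.282 × 2.9924 = 3.8363
Interval: 120.66 ± 3.8363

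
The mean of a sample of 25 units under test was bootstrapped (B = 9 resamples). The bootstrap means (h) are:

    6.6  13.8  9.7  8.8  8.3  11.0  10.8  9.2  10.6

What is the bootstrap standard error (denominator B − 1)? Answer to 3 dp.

Bootstrap SE is the standard deviation of the 9 replicate means.
Mean of replicates: (6.6 + 13.8 + 9.7 + 8.8 + 8.3 + 11.0 + 10.8 + 9.2 + 10.6) / 9 = 88.8000 / 9 = 9.8667
Sum of squared deviations: (−3.2667)² + (+3.9333)² + (−0.1667)² + (−1.0667)² + (−1.5667)² + (+1.1333)² + (+0.9333)² + (−0.6667)² + (+0.7333)² = 32.9000
Variance = 32.9000 / 8 = 4.1125
SE* = √4.1125

SE* = 2.028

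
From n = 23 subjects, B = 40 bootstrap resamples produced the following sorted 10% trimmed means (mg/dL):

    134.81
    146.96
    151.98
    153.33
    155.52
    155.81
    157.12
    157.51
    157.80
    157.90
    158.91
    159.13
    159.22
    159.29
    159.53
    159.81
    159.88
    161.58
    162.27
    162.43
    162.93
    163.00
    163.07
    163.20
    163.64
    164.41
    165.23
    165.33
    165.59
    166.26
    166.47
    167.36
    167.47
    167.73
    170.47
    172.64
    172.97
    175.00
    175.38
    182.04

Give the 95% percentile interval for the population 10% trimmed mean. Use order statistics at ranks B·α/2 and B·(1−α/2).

α = 0.05; lower rank = 40 × 0.025 = 1; upper rank = 40 × 0.975 = 39.
The 1st smallest replicate is 134.81; the 39th is 175.38.

(134.81, 175.38)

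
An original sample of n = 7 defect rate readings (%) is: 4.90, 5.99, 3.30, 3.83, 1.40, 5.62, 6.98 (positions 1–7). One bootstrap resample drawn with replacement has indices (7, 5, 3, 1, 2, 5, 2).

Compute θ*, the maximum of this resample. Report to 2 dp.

Resample values: 6.98, 1.40, 3.30, 4.90, 5.99, 1.40, 5.99.
Maximum = 6.98

θ* = 6.98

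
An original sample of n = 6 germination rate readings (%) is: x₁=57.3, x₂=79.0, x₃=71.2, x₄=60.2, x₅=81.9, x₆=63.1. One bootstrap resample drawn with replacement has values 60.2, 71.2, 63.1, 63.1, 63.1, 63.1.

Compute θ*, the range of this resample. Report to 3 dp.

Range = 71.2 − 60.2 = 11.000

θ* = 11.000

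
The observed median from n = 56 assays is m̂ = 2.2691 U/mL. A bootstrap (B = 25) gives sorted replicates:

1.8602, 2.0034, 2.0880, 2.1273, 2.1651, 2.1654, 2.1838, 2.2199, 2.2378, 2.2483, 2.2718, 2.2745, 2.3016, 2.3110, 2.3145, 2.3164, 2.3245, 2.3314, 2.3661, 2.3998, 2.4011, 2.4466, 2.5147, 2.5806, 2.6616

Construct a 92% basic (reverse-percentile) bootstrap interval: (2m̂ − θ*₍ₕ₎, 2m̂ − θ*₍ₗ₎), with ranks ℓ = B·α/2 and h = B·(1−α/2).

Percentile endpoints at ranks 1 and 24: θ*₍1₎ = 1.8602, θ*₍24₎ = 2.5806.
Basic interval reflects these around m̂:
  lower = 2 × 2.2691 − 2.5806 = 1.9576
  upper = 2 × 2.2691 − 1.8602 = 2.6780

(1.9576, 2.6780)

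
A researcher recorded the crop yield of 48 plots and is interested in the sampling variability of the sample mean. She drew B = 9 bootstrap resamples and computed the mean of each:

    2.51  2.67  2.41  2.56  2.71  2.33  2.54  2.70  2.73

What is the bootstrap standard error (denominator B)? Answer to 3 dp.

Bootstrap SE is the standard deviation of the 9 replicate means.
Mean of replicates: (2.51 + 2.67 + 2.41 + 2.56 + 2.71 + 2.33 + 2.54 + 2.70 + 2.73) / 9 = 23.1600 / 9 = 2.5733
Sum of squared deviations: (−0.0633)² + (+0.0967)² + (−0.1633)² + (−0.0133)² + (+0.1367)² + (−0.2433)² + (−0.0333)² + (+0.1267)² + (+0.1567)² = 0.1598
Variance = 0.1598 / 9 = 0.0178
SE* = √0.0178

SE* = 0.133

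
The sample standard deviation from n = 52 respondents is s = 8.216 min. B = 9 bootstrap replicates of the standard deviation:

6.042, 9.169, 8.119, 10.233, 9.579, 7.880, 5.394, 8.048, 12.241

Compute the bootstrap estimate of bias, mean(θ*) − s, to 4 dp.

mean(θ*) = (6.042 + 9.169 + 8.119 + 10.233 + 9.579 + 7.880 + 5.394 + 8.048 + 12.241) / 9 = 8.52278
bias = 8.52278 − 8.216

bias = +0.3068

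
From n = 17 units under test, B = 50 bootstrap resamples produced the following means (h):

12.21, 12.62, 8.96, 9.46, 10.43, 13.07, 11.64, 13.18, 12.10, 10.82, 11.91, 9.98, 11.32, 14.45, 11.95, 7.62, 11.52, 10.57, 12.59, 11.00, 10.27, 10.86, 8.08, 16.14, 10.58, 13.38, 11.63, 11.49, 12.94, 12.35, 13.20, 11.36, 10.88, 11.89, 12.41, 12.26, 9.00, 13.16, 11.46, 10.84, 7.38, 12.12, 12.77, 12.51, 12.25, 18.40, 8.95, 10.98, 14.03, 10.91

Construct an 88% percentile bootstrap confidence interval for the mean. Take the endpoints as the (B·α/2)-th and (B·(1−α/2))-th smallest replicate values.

(8.08, 14.03)

Sorted replicates: 7.38, 7.62, 8.08, 8.95, 8.96, 9.00, 9.46, 9.98, 10.27, 10.43, 10.57, 10.58, 10.82, 10.84, 10.86, 10.88, 10.91, 10.98, 11.00, 11.32, 11.36, 11.46, 11.49, 11.52, 11.63, 11.64, 11.89, 11.91, 11.95, 12.10, 12.12, 12.21, 12.25, 12.26, 12.35, 12.41, 12.51, 12.59, 12.62, 12.77, 12.94, 13.07, 13.16, 13.18, 13.20, 13.38, 14.03, 14.45, 16.14, 18.40
α = 0.12; lower rank = 50 × 0.060 = 3; upper rank = 50 × 0.940 = 47.
The 3rd smallest replicate is 8.08; the 47th is 14.03.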